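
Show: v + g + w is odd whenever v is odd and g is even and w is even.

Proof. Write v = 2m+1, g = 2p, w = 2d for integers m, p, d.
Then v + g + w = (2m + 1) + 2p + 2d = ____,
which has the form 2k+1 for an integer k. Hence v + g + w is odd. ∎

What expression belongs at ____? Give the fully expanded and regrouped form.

2(d + m + p) + 1

(2m + 1) + 2p + 2d = 2d + 2m + 2p + 1
= 2(d + m + p) + 1.
Since d + m + p is an integer, the sum is of the form 2k+1 for an integer k.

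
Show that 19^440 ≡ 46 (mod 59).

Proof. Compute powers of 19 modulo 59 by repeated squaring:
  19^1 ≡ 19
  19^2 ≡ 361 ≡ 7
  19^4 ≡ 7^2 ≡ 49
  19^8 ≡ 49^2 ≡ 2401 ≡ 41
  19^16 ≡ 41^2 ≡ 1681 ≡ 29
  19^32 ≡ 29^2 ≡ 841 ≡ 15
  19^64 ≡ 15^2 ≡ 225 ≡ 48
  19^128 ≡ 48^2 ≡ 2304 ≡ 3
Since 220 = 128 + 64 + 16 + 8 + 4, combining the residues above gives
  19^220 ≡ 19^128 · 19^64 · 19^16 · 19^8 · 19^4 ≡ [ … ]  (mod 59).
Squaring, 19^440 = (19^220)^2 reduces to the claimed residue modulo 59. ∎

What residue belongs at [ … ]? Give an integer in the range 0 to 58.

20

19^128 · 19^64 · 19^16 · 19^8 · 19^4 ≡ 3 · 48 · 29 · 41 · 49 = 8389584.
8389584 mod 59 = 20, so 19^220 ≡ 20 (mod 59).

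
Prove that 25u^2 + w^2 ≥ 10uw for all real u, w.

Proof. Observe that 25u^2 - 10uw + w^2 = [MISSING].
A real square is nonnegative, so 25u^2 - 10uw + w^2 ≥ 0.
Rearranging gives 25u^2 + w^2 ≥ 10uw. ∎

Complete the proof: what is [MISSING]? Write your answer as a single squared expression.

25u^2 - 10uw + w^2 is a perfect-square trinomial: the outer terms are (5u)^2 and (w)^2, and the cross term is -2·5u·w.
So 25u^2 - 10uw + w^2 = (5u - w)^2 ≥ 0.

(5u - w)^2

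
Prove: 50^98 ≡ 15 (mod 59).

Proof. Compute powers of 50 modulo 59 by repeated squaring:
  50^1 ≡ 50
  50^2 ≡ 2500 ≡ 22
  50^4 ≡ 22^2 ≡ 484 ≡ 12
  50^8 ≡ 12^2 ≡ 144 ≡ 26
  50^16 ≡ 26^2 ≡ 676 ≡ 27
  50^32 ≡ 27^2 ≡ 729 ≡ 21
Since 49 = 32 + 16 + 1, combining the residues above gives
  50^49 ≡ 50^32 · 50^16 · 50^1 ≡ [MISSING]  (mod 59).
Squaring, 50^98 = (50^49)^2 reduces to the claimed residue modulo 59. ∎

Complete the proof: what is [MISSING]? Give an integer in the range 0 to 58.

30

Multiply the listed residues: 21 · 27 · 50 = 567 → 28350.
Reducing modulo 59: 28350 = 480·59 + 30, so 50^49 ≡ 30.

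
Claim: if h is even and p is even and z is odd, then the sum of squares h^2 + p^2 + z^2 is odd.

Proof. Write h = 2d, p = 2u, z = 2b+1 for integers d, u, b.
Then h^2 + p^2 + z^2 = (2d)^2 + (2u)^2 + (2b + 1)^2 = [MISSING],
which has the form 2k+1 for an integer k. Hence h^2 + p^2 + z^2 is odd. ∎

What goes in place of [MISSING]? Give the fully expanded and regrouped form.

2(2b^2 + 2b + 2d^2 + 2u^2) + 1

(2d)^2 + (2u)^2 + (2b + 1)^2 = 4b^2 + 4b + 4d^2 + 4u^2 + 1
= 2(2b^2 + 2b + 2d^2 + 2u^2) + 1.
Since 2b^2 + 2b + 2d^2 + 2u^2 is an integer, the sum of squares is of the form 2k+1 for an integer k.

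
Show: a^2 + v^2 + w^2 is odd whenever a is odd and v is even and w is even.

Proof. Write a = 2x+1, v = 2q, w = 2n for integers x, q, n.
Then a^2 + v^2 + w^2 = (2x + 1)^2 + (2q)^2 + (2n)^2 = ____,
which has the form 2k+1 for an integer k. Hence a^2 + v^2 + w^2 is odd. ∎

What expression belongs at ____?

2(2n^2 + 2q^2 + 2x^2 + 2x) + 1

(2x + 1)^2 + (2q)^2 + (2n)^2 = 4n^2 + 4q^2 + 4x^2 + 4x + 1
= 2(2n^2 + 2q^2 + 2x^2 + 2x) + 1.
Since 2n^2 + 2q^2 + 2x^2 + 2x is an integer, the sum of squares is of the form 2k+1 for an integer k.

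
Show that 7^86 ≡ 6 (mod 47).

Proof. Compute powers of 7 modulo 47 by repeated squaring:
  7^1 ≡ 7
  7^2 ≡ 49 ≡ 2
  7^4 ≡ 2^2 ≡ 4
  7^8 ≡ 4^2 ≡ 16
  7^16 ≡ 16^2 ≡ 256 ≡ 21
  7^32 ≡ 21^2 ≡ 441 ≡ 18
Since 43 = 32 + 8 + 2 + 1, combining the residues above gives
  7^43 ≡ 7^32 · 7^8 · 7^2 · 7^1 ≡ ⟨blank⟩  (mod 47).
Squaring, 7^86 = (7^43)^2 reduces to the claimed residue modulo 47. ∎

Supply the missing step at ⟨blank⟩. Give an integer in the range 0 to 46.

Multiply the listed residues: 18 · 16 · 2 · 7 = 288 → 576 → 4032.
Reducing modulo 47: 4032 = 85·47 + 37, so 7^43 ≡ 37.

37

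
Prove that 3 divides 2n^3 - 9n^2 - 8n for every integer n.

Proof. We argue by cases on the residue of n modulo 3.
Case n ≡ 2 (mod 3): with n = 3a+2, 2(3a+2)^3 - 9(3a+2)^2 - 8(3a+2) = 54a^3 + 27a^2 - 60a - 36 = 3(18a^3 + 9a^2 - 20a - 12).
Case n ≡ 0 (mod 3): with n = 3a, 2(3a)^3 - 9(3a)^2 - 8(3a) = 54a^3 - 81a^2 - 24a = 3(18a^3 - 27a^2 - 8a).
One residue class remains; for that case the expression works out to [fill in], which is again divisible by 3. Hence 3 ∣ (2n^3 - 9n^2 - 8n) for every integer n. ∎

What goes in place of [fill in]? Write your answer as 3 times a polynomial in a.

3(18a^3 - 9a^2 - 20a - 5)

The residues treated are {2, 0}, so the missing case is n ≡ 1 (mod 3); write n = 3a+1.
Then 2(3a+1)^3 - 9(3a+1)^2 - 8(3a+1) = 54a^3 - 27a^2 - 60a - 15 = 3(18a^3 - 9a^2 - 20a - 5).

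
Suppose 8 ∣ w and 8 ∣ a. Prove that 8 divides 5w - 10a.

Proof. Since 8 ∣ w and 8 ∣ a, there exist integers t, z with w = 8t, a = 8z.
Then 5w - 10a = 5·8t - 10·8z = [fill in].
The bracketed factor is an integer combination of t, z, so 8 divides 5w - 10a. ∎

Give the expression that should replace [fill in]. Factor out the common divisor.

8(5t - 10z)

Each term has a factor of 8: 5·8t - 10·8z = 8·(5t - 10z).
Since 5t - 10z is an integer, 8 ∣ (5w - 10a).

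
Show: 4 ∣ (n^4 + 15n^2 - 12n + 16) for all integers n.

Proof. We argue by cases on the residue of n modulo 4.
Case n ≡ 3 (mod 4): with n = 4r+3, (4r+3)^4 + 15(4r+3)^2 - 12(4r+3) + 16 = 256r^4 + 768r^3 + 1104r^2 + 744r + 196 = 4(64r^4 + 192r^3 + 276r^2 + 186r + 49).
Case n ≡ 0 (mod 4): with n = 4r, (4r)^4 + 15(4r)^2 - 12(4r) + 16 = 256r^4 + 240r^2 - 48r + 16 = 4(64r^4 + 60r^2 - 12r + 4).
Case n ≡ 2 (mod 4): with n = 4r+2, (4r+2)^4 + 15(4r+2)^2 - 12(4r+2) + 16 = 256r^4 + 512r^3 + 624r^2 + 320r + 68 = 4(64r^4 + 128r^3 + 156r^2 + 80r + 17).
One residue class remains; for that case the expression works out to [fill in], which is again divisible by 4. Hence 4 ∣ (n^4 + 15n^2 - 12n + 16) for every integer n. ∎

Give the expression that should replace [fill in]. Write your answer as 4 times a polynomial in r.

Only n ≡ 1 (mod 4) is unaccounted for. Put n = 4r+1:
(4r+1)^4 + 15(4r+1)^2 - 12(4r+1) + 16 expands to 256r^4 + 256r^3 + 336r^2 + 88r + 20,
and factoring out 4 leaves 4(64r^4 + 64r^3 + 84r^2 + 22r + 5).

4(64r^4 + 64r^3 + 84r^2 + 22r + 5)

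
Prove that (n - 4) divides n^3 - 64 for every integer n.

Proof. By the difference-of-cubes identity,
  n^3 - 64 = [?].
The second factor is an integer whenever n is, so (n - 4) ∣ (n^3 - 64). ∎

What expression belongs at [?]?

(n - 4)(n^2 + 4n + 16)

Polynomial division of n^3 - 64 by n - 4 leaves remainder 0 and quotient n^2 + 4n + 16.
Hence n^3 - 64 = (n - 4)(n^2 + 4n + 16).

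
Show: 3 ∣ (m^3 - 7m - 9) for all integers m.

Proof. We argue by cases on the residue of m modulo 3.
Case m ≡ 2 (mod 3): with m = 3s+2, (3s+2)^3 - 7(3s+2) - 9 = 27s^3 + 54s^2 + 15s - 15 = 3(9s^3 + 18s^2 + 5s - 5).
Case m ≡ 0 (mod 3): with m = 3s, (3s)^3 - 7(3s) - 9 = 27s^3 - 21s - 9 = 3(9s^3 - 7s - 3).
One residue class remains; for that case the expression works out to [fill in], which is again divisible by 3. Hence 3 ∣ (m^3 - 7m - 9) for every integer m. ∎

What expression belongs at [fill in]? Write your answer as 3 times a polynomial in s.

3(9s^3 + 9s^2 - 4s - 5)

The residues treated are {2, 0}, so the missing case is m ≡ 1 (mod 3); write m = 3s+1.
Then (3s+1)^3 - 7(3s+1) - 9 = 27s^3 + 27s^2 - 12s - 15 = 3(9s^3 + 9s^2 - 4s - 5).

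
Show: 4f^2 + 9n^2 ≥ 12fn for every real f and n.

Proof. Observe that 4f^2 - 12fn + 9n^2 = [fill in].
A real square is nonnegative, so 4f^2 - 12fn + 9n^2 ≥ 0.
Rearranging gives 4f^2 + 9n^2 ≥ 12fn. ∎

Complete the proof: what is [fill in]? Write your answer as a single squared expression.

(2f - 3n)^2

The leading and trailing coefficients are 2^2 and 3^2, and 12 = 2·2·3, so the trinomial is (2f - 3n)^2.
Hence 4f^2 - 12fn + 9n^2 ≥ 0.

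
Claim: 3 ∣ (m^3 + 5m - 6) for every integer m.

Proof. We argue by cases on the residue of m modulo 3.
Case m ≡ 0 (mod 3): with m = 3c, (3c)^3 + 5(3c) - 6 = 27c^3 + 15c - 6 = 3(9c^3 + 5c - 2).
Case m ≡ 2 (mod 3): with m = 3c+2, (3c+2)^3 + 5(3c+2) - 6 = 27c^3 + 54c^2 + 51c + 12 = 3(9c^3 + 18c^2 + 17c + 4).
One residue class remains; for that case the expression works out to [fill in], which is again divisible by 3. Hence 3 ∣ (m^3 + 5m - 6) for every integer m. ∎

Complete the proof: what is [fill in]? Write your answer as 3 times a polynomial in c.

3(9c^3 + 9c^2 + 8c)

Only m ≡ 1 (mod 3) is unaccounted for. Put m = 3c+1:
(3c+1)^3 + 5(3c+1) - 6 expands to 27c^3 + 27c^2 + 24c,
and factoring out 3 leaves 3(9c^3 + 9c^2 + 8c).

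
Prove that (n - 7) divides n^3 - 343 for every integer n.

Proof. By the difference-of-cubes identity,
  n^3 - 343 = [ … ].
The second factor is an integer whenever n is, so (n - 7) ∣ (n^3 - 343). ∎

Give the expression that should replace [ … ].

(n - 7)(n^2 + 7n + 49)

Polynomial division of n^3 - 343 by n - 7 leaves remainder 0 and quotient n^2 + 7n + 49.
Hence n^3 - 343 = (n - 7)(n^2 + 7n + 49).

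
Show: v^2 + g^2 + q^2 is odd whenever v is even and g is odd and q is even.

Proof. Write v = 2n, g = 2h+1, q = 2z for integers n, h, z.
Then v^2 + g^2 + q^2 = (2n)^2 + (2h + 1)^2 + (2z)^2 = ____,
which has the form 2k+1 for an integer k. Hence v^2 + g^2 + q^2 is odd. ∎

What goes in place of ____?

2(2h^2 + 2h + 2n^2 + 2z^2) + 1

Expanding: (2n)^2 + (2h + 1)^2 + (2z)^2 = 4h^2 + 4h + 4n^2 + 4z^2 + 1.
Every term except the constant is even, so this is 2(2h^2 + 2h + 2n^2 + 2z^2) + 1,
and 2h^2 + 2h + 2n^2 + 2z^2 ∈ ℤ gives the required form.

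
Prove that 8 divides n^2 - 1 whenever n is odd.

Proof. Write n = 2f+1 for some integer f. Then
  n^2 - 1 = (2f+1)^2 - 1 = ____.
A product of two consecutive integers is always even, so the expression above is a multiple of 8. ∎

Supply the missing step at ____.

4f(f + 1)

(2f+1)^2 - 1 = 4f^2 + 4f + 1 - 1 = 4f^2 + 4f = 4f(f+1).
Since f and f+1 are consecutive, f(f+1) is even, and 4·(even) is a multiple of 8.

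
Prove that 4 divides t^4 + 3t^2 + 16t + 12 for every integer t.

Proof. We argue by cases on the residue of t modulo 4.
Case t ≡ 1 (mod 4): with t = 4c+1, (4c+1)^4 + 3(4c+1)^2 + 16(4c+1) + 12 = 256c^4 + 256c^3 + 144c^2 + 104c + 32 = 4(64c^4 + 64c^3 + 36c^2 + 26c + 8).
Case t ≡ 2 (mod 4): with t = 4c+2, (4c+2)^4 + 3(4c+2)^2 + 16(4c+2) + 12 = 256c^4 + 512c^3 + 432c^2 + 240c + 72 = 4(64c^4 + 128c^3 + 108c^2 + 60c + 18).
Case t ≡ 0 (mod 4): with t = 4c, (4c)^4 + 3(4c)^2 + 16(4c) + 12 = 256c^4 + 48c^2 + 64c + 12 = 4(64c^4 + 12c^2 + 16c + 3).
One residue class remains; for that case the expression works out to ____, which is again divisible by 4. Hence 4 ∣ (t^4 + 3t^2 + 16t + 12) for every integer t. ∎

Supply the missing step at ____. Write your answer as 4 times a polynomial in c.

Only t ≡ 3 (mod 4) is unaccounted for. Put t = 4c+3:
(4c+3)^4 + 3(4c+3)^2 + 16(4c+3) + 12 expands to 256c^4 + 768c^3 + 912c^2 + 568c + 168,
and factoring out 4 leaves 4(64c^4 + 192c^3 + 228c^2 + 142c + 42).

4(64c^4 + 192c^3 + 228c^2 + 142c + 42)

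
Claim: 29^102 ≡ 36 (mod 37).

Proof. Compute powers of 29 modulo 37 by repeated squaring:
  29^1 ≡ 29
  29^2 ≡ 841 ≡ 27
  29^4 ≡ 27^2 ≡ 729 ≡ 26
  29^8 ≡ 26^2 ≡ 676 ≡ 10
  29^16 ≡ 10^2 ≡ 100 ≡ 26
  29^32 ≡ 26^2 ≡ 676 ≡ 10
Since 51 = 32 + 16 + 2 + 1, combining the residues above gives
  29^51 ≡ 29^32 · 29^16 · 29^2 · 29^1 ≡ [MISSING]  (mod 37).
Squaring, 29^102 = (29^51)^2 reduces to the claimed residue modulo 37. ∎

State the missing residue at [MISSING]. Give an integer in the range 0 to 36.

29^32 · 29^16 · 29^2 · 29^1 ≡ 10 · 26 · 27 · 29 = 203580.
203580 mod 37 = 6, so 29^51 ≡ 6 (mod 37).

6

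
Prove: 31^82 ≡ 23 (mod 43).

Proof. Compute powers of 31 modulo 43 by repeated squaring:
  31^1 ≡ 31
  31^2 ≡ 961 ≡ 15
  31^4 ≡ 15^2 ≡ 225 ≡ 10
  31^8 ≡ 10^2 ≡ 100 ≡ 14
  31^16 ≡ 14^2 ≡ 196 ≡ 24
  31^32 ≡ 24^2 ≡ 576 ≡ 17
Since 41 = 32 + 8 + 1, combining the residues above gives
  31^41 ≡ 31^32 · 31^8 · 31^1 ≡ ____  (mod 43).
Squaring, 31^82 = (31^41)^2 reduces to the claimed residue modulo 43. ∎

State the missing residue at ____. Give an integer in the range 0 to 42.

31^32 · 31^8 · 31^1 ≡ 17 · 14 · 31 = 7378.
7378 mod 43 = 25, so 31^41 ≡ 25 (mod 43).

25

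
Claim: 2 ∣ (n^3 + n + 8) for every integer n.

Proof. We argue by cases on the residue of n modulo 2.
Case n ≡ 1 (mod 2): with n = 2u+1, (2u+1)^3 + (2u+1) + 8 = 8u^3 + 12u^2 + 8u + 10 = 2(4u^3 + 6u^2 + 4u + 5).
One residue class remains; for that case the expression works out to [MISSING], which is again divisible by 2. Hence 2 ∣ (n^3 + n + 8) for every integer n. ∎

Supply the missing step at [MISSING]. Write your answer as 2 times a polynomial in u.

The residues treated are {1}, so the missing case is n ≡ 0 (mod 2); write n = 2u.
Then (2u)^3 + (2u) + 8 = 8u^3 + 2u + 8 = 2(4u^3 + u + 4).

2(4u^3 + u + 4)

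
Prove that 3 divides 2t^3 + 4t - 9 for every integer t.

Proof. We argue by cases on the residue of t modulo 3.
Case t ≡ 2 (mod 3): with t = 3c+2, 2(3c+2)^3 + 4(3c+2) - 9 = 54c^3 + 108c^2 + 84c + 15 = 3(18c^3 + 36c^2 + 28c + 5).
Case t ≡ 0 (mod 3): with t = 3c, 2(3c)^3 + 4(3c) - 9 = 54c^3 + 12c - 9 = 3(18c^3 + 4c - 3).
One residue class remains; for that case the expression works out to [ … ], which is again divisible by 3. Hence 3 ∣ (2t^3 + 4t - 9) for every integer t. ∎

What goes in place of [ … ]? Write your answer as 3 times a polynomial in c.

3(18c^3 + 18c^2 + 10c - 1)

The residues treated are {2, 0}, so the missing case is t ≡ 1 (mod 3); write t = 3c+1.
Then 2(3c+1)^3 + 4(3c+1) - 9 = 54c^3 + 54c^2 + 30c - 3 = 3(18c^3 + 18c^2 + 10c - 1).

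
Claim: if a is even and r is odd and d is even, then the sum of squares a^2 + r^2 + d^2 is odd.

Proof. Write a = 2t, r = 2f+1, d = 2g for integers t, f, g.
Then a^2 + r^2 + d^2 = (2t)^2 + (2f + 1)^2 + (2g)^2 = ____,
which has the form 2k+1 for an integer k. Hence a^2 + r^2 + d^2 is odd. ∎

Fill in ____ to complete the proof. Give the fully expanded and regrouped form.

2(2f^2 + 2f + 2g^2 + 2t^2) + 1

Expanding: (2t)^2 + (2f + 1)^2 + (2g)^2 = 4f^2 + 4f + 4g^2 + 4t^2 + 1.
Every term except the constant is even, so this is 2(2f^2 + 2f + 2g^2 + 2t^2) + 1,
and 2f^2 + 2f + 2g^2 + 2t^2 ∈ ℤ gives the required form.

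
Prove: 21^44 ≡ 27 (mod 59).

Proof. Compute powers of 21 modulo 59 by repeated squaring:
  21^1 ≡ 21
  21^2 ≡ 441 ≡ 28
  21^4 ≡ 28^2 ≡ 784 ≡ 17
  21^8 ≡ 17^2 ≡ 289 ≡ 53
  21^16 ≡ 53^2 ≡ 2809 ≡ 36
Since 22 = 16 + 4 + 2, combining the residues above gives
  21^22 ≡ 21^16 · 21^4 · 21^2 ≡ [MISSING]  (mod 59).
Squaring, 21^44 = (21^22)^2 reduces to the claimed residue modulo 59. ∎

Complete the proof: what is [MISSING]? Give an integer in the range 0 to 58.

Multiply the listed residues: 36 · 17 · 28 = 612 → 17136.
Reducing modulo 59: 17136 = 290·59 + 26, so 21^22 ≡ 26.

26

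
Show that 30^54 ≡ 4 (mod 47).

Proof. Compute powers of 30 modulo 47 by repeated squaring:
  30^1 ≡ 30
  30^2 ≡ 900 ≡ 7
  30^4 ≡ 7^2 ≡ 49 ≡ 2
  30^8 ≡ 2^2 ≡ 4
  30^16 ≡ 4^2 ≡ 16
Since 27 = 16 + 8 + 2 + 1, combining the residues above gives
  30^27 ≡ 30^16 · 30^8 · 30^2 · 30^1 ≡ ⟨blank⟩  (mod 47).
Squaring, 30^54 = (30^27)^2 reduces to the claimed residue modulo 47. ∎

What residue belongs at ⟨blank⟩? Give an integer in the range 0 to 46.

Multiply the listed residues: 16 · 4 · 7 · 30 = 64 → 448 → 13440.
Reducing modulo 47: 13440 = 285·47 + 45, so 30^27 ≡ 45.

45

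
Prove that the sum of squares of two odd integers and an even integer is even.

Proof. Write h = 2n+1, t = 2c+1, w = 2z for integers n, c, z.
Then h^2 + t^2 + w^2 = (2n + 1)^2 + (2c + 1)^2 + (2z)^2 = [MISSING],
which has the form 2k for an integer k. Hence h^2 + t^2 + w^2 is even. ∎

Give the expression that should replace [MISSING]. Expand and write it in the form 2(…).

Expanding: (2n + 1)^2 + (2c + 1)^2 + (2z)^2 = 4c^2 + 4c + 4n^2 + 4n + 4z^2 + 2.
Every term is even; pulling out the factor of 2 gives 2(2c^2 + 2c + 2n^2 + 2n + 2z^2 + 1).

2(2c^2 + 2c + 2n^2 + 2n + 2z^2 + 1)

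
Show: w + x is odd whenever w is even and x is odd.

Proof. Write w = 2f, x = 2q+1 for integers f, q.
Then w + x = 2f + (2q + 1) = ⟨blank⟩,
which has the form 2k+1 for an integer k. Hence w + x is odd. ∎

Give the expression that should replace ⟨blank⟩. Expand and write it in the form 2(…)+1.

2(f + q) + 1

2f + (2q + 1) = 2f + 2q + 1
= 2(f + q) + 1.
Since f + q is an integer, the sum is of the form 2k+1 for an integer k.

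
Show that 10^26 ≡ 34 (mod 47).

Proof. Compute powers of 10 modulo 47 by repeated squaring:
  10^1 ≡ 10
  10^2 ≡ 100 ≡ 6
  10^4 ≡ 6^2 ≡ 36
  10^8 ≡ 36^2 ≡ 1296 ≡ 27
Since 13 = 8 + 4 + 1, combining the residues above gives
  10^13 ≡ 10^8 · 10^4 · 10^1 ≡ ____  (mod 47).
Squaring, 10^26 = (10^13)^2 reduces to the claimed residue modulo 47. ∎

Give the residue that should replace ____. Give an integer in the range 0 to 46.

38

Multiply the listed residues: 27 · 36 · 10 = 972 → 9720.
Reducing modulo 47: 9720 = 206·47 + 38, so 10^13 ≡ 38.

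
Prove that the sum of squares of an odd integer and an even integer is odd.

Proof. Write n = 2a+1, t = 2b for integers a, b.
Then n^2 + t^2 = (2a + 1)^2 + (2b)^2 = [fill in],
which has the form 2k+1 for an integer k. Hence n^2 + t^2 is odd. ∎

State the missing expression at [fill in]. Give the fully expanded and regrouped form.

2(2a^2 + 2a + 2b^2) + 1

(2a + 1)^2 + (2b)^2 = 4a^2 + 4a + 4b^2 + 1
= 2(2a^2 + 2a + 2b^2) + 1.
Since 2a^2 + 2a + 2b^2 is an integer, the sum of squares is of the form 2k+1 for an integer k.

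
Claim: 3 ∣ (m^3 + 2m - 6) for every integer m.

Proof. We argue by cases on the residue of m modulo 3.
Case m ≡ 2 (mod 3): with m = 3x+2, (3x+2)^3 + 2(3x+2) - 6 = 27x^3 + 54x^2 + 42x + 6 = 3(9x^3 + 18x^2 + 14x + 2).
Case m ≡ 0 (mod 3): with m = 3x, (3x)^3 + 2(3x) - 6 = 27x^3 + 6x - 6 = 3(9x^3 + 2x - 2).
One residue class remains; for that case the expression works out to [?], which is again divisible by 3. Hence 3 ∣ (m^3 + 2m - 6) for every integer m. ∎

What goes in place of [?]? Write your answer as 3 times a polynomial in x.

3(9x^3 + 9x^2 + 5x - 1)

The residues treated are {2, 0}, so the missing case is m ≡ 1 (mod 3); write m = 3x+1.
Then (3x+1)^3 + 2(3x+1) - 6 = 27x^3 + 27x^2 + 15x - 3 = 3(9x^3 + 9x^2 + 5x - 1).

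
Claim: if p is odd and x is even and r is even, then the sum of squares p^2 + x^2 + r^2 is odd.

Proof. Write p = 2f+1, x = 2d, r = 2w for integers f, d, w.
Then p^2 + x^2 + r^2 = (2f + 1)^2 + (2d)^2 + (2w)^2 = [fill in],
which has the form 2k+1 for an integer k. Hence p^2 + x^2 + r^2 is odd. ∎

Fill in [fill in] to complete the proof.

2(2d^2 + 2f^2 + 2f + 2w^2) + 1

Expanding: (2f + 1)^2 + (2d)^2 + (2w)^2 = 4d^2 + 4f^2 + 4f + 4w^2 + 1.
Every term except the constant is even, so this is 2(2d^2 + 2f^2 + 2f + 2w^2) + 1,
and 2d^2 + 2f^2 + 2f + 2w^2 ∈ ℤ gives the required form.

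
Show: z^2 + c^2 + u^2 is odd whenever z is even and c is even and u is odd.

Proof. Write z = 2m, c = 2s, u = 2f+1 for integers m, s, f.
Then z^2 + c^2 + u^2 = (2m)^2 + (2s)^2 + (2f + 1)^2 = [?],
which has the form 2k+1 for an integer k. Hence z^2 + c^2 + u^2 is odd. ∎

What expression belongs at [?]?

Expanding: (2m)^2 + (2s)^2 + (2f + 1)^2 = 4f^2 + 4f + 4m^2 + 4s^2 + 1.
Every term except the constant is even, so this is 2(2f^2 + 2f + 2m^2 + 2s^2) + 1,
and 2f^2 + 2f + 2m^2 + 2s^2 ∈ ℤ gives the required form.

2(2f^2 + 2f + 2m^2 + 2s^2) + 1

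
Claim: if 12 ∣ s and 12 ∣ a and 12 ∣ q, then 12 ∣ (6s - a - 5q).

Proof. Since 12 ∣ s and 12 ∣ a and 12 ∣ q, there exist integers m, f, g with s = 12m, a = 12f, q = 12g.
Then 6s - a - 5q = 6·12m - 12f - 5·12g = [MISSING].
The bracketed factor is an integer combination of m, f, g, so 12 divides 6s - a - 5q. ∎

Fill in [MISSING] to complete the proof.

Each term has a factor of 12: 6·12m - 12f - 5·12g = 12·(-f - 5g + 6m).
Since -f - 5g + 6m is an integer, 12 ∣ (6s - a - 5q).

12(-f - 5g + 6m)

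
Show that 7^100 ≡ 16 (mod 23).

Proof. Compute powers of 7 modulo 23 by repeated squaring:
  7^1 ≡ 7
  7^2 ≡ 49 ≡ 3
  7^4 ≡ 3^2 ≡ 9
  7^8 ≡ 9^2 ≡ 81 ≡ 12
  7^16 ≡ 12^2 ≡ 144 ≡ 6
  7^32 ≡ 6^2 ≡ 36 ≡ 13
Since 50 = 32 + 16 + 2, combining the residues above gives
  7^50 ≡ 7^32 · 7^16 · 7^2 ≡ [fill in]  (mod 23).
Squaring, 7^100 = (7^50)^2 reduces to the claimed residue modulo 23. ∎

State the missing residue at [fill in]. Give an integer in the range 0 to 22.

4

Multiply the listed residues: 13 · 6 · 3 = 78 → 234.
Reducing modulo 23: 234 = 10·23 + 4, so 7^50 ≡ 4.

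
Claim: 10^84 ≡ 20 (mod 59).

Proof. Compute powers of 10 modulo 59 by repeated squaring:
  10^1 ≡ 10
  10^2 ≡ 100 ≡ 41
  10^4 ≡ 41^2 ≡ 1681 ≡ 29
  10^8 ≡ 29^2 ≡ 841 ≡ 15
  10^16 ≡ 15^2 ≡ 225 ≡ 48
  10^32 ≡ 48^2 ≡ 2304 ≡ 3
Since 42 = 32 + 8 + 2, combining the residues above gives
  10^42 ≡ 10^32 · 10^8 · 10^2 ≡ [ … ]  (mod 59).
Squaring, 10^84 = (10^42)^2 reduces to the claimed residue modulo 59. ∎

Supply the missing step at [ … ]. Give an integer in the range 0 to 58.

Multiply the listed residues: 3 · 15 · 41 = 45 → 1845.
Reducing modulo 59: 1845 = 31·59 + 16, so 10^42 ≡ 16.

16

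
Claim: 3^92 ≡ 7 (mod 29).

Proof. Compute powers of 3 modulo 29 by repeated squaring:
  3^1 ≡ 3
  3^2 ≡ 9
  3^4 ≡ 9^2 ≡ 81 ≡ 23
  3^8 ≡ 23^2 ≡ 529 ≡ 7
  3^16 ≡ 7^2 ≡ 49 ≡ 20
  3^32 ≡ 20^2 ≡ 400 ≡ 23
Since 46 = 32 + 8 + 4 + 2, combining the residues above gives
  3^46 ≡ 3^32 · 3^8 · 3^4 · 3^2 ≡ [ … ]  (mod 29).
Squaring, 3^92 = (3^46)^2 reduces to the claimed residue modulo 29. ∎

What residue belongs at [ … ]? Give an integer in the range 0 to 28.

3^32 · 3^8 · 3^4 · 3^2 ≡ 23 · 7 · 23 · 9 = 33327.
33327 mod 29 = 6, so 3^46 ≡ 6 (mod 29).

6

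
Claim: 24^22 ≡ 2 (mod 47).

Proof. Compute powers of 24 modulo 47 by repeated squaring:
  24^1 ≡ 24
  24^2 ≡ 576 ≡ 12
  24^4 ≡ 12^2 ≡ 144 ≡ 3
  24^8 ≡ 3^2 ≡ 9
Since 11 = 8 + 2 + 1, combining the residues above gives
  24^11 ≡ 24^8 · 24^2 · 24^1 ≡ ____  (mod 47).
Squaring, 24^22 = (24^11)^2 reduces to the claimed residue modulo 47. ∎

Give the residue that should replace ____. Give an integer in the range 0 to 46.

7

24^8 · 24^2 · 24^1 ≡ 9 · 12 · 24 = 2592.
2592 mod 47 = 7, so 24^11 ≡ 7 (mod 47).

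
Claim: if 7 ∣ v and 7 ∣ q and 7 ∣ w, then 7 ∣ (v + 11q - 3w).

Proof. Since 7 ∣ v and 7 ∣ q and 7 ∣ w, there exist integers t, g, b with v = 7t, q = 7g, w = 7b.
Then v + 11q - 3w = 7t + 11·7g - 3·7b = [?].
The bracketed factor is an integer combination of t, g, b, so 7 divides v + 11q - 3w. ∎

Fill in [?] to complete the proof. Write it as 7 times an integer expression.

7(-3b + 11g + t)

Pull the common 7 out of every term: 7t + 11·7g - 3·7b = 7(-3b + 11g + t).
-3b + 11g + t is an integer, which exhibits the divisibility.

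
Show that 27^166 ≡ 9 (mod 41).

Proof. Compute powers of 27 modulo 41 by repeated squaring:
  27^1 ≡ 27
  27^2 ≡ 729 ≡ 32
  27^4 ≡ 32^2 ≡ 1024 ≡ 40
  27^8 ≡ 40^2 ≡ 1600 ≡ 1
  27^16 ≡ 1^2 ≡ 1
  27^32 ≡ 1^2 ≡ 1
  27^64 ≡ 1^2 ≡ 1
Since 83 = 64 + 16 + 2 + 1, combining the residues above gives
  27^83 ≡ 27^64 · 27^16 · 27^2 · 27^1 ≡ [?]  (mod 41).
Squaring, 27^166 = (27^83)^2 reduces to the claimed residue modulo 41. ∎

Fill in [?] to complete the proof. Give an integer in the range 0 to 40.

27^64 · 27^16 · 27^2 · 27^1 ≡ 1 · 1 · 32 · 27 = 864.
864 mod 41 = 3, so 27^83 ≡ 3 (mod 41).

3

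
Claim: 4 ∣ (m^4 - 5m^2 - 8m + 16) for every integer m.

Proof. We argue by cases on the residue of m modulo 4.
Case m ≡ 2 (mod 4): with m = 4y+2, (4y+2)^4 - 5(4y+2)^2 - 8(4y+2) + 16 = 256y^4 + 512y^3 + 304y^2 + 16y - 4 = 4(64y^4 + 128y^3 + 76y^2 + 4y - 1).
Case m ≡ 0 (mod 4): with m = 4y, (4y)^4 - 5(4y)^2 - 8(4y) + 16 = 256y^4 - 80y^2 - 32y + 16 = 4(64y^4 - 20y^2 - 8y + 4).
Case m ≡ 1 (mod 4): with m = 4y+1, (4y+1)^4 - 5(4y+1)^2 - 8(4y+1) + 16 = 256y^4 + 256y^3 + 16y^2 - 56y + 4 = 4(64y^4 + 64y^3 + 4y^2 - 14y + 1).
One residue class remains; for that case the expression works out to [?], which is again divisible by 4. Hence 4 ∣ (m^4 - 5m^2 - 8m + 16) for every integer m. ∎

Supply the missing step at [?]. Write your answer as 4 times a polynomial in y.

Only m ≡ 3 (mod 4) is unaccounted for. Put m = 4y+3:
(4y+3)^4 - 5(4y+3)^2 - 8(4y+3) + 16 expands to 256y^4 + 768y^3 + 784y^2 + 280y + 28,
and factoring out 4 leaves 4(64y^4 + 192y^3 + 196y^2 + 70y + 7).

4(64y^4 + 192y^3 + 196y^2 + 70y + 7)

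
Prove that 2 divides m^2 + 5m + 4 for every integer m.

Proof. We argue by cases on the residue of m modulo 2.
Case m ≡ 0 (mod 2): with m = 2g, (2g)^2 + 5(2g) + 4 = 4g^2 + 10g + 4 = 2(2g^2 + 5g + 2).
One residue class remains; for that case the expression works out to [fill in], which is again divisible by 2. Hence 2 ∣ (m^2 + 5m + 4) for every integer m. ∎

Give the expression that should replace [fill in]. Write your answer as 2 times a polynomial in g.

Only m ≡ 1 (mod 2) is unaccounted for. Put m = 2g+1:
(2g+1)^2 + 5(2g+1) + 4 expands to 4g^2 + 14g + 10,
and factoring out 2 leaves 2(2g^2 + 7g + 5).

2(2g^2 + 7g + 5)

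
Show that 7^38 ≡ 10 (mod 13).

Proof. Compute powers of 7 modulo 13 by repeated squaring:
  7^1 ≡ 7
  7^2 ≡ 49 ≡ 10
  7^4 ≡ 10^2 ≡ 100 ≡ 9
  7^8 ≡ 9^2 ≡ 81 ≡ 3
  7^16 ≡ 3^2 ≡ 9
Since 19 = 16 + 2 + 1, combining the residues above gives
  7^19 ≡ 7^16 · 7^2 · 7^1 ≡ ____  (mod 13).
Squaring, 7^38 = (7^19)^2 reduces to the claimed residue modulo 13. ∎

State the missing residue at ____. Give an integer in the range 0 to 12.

7^16 · 7^2 · 7^1 ≡ 9 · 10 · 7 = 630.
630 mod 13 = 6, so 7^19 ≡ 6 (mod 13).

6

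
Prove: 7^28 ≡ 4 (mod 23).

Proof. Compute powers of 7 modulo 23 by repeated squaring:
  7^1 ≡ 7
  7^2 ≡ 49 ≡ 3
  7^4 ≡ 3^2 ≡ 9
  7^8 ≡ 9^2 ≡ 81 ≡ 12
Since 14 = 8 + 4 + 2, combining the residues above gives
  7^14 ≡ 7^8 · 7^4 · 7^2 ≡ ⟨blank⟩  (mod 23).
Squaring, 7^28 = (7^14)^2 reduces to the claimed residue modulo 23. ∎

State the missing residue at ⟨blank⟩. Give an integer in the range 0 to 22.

2

7^8 · 7^4 · 7^2 ≡ 12 · 9 · 3 = 324.
324 mod 23 = 2, so 7^14 ≡ 2 (mod 23).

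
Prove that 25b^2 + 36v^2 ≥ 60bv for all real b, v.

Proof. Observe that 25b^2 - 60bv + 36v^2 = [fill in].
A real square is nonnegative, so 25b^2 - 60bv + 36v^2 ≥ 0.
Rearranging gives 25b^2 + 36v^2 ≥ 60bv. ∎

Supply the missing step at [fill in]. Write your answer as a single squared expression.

(5b - 6v)^2

The leading and trailing coefficients are 5^2 and 6^2, and 60 = 2·5·6, so the trinomial is (5b - 6v)^2.
Hence 25b^2 - 60bv + 36v^2 ≥ 0.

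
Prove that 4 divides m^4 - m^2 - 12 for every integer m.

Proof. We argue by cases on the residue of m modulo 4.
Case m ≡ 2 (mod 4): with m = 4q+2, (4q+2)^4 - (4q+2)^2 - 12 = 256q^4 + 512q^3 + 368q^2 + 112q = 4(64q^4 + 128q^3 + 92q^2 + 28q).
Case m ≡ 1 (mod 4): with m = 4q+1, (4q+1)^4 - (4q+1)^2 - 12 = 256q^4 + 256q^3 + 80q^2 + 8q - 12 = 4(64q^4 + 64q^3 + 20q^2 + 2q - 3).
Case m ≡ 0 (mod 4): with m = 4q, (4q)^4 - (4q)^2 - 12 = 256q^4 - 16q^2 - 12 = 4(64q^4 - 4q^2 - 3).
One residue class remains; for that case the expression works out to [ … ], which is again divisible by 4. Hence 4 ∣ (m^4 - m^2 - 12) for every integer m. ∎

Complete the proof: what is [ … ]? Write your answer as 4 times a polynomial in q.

4(64q^4 + 192q^3 + 212q^2 + 102q + 15)

Only m ≡ 3 (mod 4) is unaccounted for. Put m = 4q+3:
(4q+3)^4 - (4q+3)^2 - 12 expands to 256q^4 + 768q^3 + 848q^2 + 408q + 60,
and factoring out 4 leaves 4(64q^4 + 192q^3 + 212q^2 + 102q + 15).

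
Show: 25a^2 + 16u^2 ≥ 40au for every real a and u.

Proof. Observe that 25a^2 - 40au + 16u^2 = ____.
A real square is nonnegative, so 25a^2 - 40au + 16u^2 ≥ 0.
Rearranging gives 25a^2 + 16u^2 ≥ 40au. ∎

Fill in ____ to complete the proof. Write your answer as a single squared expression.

The leading and trailing coefficients are 5^2 and 4^2, and 40 = 2·5·4, so the trinomial is (5a - 4u)^2.
Hence 25a^2 - 40au + 16u^2 ≥ 0.

(5a - 4u)^2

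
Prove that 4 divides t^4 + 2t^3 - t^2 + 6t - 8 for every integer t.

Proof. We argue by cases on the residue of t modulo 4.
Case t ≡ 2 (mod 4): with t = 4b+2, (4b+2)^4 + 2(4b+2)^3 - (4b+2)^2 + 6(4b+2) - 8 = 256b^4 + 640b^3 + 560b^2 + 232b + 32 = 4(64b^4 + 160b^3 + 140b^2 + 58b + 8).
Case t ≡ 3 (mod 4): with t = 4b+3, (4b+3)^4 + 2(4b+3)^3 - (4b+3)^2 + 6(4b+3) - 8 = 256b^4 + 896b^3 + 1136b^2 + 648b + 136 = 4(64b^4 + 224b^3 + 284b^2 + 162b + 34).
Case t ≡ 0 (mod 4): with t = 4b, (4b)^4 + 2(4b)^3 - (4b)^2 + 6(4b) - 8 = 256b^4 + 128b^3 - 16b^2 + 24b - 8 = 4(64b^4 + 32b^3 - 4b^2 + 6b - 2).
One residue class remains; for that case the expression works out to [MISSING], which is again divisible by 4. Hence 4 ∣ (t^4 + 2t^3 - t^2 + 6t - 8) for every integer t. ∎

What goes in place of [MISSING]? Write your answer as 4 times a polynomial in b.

The residues treated are {2, 3, 0}, so the missing case is t ≡ 1 (mod 4); write t = 4b+1.
Then (4b+1)^4 + 2(4b+1)^3 - (4b+1)^2 + 6(4b+1) - 8 = 256b^4 + 384b^3 + 176b^2 + 56b = 4(64b^4 + 96b^3 + 44b^2 + 14b).

4(64b^4 + 96b^3 + 44b^2 + 14b)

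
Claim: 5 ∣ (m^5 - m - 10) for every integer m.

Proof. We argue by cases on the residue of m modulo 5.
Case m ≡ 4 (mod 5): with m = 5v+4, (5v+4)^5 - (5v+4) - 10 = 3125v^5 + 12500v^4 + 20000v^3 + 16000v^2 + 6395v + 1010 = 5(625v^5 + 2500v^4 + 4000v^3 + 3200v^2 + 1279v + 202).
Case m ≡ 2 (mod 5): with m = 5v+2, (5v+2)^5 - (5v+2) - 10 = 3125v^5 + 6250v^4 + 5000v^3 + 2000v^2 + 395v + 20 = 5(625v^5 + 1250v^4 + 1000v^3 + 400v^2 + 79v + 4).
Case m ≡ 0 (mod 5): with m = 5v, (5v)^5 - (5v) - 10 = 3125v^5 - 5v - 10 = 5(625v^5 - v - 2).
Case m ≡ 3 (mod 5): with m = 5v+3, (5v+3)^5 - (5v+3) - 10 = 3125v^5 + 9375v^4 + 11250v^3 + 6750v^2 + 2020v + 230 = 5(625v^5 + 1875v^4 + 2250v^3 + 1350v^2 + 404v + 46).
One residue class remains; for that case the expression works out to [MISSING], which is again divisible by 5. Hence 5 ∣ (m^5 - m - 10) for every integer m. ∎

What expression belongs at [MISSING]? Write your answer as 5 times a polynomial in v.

5(625v^5 + 625v^4 + 250v^3 + 50v^2 + 4v - 2)

The residues treated are {4, 2, 0, 3}, so the missing case is m ≡ 1 (mod 5); write m = 5v+1.
Then (5v+1)^5 - (5v+1) - 10 = 3125v^5 + 3125v^4 + 1250v^3 + 250v^2 + 20v - 10 = 5(625v^5 + 625v^4 + 250v^3 + 50v^2 + 4v - 2).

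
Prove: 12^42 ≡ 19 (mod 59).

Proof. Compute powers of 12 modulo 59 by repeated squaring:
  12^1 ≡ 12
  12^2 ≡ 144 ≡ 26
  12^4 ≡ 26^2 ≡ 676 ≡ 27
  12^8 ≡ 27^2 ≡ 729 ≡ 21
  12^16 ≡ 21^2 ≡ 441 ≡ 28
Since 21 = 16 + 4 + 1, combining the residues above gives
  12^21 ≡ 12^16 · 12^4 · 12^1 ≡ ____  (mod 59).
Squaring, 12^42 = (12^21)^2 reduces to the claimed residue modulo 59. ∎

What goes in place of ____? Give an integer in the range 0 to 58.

12^16 · 12^4 · 12^1 ≡ 28 · 27 · 12 = 9072.
9072 mod 59 = 45, so 12^21 ≡ 45 (mod 59).

45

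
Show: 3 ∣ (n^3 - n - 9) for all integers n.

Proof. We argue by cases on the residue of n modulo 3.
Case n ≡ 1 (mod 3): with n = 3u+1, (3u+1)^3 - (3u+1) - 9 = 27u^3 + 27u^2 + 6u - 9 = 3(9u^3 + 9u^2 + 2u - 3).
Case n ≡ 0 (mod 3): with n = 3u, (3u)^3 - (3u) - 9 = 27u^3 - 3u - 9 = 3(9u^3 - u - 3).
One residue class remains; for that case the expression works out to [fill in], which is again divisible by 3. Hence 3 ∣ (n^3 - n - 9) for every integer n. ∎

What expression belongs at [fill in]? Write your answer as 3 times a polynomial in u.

The residues treated are {1, 0}, so the missing case is n ≡ 2 (mod 3); write n = 3u+2.
Then (3u+2)^3 - (3u+2) - 9 = 27u^3 + 54u^2 + 33u - 3 = 3(9u^3 + 18u^2 + 11u - 1).

3(9u^3 + 18u^2 + 11u - 1)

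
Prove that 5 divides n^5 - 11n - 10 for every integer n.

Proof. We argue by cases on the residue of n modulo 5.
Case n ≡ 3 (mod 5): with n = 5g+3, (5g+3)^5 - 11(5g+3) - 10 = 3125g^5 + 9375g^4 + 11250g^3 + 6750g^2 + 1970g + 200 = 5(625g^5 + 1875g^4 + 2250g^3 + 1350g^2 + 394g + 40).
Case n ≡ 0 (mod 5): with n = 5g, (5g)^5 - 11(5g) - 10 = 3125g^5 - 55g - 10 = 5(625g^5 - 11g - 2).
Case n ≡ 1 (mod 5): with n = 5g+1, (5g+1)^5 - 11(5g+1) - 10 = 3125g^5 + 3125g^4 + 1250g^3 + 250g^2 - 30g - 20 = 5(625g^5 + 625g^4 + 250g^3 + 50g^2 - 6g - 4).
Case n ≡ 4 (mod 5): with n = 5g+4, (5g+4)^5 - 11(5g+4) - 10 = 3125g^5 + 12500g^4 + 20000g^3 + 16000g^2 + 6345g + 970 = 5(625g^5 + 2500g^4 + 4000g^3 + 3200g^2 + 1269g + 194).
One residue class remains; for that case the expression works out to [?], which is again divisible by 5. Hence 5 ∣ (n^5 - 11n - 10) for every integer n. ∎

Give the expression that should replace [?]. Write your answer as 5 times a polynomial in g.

Only n ≡ 2 (mod 5) is unaccounted for. Put n = 5g+2:
(5g+2)^5 - 11(5g+2) - 10 expands to 3125g^5 + 6250g^4 + 5000g^3 + 2000g^2 + 345g,
and factoring out 5 leaves 5(625g^5 + 1250g^4 + 1000g^3 + 400g^2 + 69g).

5(625g^5 + 1250g^4 + 1000g^3 + 400g^2 + 69g)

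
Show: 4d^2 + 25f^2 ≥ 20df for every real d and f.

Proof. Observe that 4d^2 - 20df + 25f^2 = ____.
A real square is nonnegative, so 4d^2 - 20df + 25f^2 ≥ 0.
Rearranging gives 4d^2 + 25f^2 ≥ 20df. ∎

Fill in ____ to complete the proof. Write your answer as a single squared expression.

(2d - 5f)^2

4d^2 - 20df + 25f^2 is a perfect-square trinomial: the outer terms are (2d)^2 and (5f)^2, and the cross term is -2·2d·5f.
So 4d^2 - 20df + 25f^2 = (2d - 5f)^2 ≥ 0.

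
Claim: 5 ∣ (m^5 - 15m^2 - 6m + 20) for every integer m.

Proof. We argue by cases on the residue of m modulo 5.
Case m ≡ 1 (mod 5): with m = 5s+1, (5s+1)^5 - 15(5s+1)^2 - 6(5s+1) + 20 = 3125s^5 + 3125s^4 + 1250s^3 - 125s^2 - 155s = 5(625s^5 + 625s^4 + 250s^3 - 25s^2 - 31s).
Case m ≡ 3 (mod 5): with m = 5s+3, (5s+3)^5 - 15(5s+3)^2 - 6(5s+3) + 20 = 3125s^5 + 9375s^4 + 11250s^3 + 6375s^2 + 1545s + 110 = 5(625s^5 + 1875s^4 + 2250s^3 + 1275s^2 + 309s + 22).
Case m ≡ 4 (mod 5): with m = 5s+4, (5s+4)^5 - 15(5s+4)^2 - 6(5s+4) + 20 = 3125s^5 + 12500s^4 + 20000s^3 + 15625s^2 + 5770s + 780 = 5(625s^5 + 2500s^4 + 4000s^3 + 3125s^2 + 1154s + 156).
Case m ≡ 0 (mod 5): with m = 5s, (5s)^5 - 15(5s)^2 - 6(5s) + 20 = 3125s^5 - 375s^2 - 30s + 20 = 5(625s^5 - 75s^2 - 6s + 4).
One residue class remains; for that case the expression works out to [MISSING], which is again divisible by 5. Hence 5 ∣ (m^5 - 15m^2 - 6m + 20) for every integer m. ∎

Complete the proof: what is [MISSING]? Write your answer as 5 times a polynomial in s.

5(625s^5 + 1250s^4 + 1000s^3 + 325s^2 + 14s - 4)

The residues treated are {1, 3, 4, 0}, so the missing case is m ≡ 2 (mod 5); write m = 5s+2.
Then (5s+2)^5 - 15(5s+2)^2 - 6(5s+2) + 20 = 3125s^5 + 6250s^4 + 5000s^3 + 1625s^2 + 70s - 20 = 5(625s^5 + 1250s^4 + 1000s^3 + 325s^2 + 14s - 4).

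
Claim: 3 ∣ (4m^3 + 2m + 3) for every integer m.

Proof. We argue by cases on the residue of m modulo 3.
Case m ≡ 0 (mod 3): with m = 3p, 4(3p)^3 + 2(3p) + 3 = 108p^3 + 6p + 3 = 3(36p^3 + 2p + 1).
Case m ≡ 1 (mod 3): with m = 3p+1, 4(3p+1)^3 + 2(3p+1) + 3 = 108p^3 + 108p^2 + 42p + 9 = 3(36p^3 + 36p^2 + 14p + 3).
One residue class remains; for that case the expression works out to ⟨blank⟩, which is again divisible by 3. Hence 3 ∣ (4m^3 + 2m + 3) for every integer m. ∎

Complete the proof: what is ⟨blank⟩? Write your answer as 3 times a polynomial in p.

Only m ≡ 2 (mod 3) is unaccounted for. Put m = 3p+2:
4(3p+2)^3 + 2(3p+2) + 3 expands to 108p^3 + 216p^2 + 150p + 39,
and factoring out 3 leaves 3(36p^3 + 72p^2 + 50p + 13).

3(36p^3 + 72p^2 + 50p + 13)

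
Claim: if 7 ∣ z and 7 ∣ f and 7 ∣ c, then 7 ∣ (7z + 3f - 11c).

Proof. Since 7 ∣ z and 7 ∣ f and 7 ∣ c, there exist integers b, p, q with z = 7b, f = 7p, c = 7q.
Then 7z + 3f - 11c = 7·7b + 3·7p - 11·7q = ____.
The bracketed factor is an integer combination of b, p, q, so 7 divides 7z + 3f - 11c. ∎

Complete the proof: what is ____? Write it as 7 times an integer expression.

Pull the common 7 out of every term: 7·7b + 3·7p - 11·7q = 7(7b + 3p - 11q).
7b + 3p - 11q is an integer, which exhibits the divisibility.

7(7b + 3p - 11q)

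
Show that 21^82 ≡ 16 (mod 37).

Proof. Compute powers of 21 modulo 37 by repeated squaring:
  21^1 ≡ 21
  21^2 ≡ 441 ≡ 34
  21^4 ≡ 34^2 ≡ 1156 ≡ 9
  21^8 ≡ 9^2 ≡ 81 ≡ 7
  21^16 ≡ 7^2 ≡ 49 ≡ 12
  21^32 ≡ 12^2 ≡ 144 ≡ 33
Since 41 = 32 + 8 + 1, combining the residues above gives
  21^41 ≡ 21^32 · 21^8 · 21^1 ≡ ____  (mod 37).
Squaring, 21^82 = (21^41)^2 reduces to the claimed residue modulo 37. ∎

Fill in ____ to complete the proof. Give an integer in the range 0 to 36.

4

21^32 · 21^8 · 21^1 ≡ 33 · 7 · 21 = 4851.
4851 mod 37 = 4, so 21^41 ≡ 4 (mod 37).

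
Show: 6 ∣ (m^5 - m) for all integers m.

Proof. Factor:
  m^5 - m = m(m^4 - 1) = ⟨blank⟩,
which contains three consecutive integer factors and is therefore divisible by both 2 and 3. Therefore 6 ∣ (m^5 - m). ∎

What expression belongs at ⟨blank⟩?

(m - 1)m(m + 1)(m^2 + 1)

m^4 - 1 = (m^2 - 1)(m^2 + 1), and m^2 - 1 = (m-1)(m+1).
So m(m^4 - 1) = (m - 1)m(m + 1)(m^2 + 1).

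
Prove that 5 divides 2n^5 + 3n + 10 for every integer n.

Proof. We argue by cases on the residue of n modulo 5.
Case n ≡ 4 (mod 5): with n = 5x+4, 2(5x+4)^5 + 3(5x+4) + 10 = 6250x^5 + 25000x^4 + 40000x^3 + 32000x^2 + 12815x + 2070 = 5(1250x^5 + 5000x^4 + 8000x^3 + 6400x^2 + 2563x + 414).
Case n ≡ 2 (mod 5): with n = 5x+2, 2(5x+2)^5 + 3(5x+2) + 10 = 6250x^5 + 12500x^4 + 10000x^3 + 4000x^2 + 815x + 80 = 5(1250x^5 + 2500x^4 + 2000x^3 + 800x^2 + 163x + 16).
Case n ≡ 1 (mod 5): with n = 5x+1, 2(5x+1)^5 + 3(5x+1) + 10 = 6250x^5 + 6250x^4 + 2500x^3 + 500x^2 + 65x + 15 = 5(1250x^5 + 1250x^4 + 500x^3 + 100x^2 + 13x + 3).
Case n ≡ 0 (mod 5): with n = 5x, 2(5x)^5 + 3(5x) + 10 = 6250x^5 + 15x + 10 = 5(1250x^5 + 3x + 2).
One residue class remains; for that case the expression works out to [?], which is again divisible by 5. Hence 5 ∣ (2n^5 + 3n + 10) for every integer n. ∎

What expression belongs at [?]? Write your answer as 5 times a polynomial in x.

Only n ≡ 3 (mod 5) is unaccounted for. Put n = 5x+3:
2(5x+3)^5 + 3(5x+3) + 10 expands to 6250x^5 + 18750x^4 + 22500x^3 + 13500x^2 + 4065x + 505,
and factoring out 5 leaves 5(1250x^5 + 3750x^4 + 4500x^3 + 2700x^2 + 813x + 101).

5(1250x^5 + 3750x^4 + 4500x^3 + 2700x^2 + 813x + 101)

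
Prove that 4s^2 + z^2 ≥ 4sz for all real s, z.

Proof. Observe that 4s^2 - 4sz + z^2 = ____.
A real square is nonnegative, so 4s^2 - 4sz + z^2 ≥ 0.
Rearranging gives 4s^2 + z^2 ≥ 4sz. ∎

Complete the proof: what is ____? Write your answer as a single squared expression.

(2s - z)^2

4s^2 - 4sz + z^2 is a perfect-square trinomial: the outer terms are (2s)^2 and (z)^2, and the cross term is -2·2s·z.
So 4s^2 - 4sz + z^2 = (2s - z)^2 ≥ 0.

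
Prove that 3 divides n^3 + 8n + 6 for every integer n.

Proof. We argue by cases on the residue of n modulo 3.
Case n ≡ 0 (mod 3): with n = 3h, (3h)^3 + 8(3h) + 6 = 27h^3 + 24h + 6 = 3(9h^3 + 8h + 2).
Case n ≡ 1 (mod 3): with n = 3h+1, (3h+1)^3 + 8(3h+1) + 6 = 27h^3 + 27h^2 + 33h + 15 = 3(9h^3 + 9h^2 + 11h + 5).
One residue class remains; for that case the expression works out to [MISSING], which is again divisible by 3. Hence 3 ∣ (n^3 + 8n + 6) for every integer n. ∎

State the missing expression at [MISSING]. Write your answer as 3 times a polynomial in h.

3(9h^3 + 18h^2 + 20h + 10)

The residues treated are {0, 1}, so the missing case is n ≡ 2 (mod 3); write n = 3h+2.
Then (3h+2)^3 + 8(3h+2) + 6 = 27h^3 + 54h^2 + 60h + 30 = 3(9h^3 + 18h^2 + 20h + 10).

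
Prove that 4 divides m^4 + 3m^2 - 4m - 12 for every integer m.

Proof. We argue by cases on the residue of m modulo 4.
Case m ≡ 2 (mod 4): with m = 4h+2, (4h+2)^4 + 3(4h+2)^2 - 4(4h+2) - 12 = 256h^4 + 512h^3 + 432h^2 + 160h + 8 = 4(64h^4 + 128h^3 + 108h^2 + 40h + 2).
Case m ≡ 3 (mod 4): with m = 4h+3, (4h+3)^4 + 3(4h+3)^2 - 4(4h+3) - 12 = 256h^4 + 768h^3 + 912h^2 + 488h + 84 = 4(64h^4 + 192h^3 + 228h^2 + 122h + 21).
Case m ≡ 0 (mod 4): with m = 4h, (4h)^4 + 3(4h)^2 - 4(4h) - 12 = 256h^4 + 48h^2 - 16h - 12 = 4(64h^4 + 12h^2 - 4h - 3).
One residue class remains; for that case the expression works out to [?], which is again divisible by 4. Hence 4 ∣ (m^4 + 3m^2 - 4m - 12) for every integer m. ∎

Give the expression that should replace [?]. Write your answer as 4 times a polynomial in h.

The residues treated are {2, 3, 0}, so the missing case is m ≡ 1 (mod 4); write m = 4h+1.
Then (4h+1)^4 + 3(4h+1)^2 - 4(4h+1) - 12 = 256h^4 + 256h^3 + 144h^2 + 24h - 12 = 4(64h^4 + 64h^3 + 36h^2 + 6h - 3).

4(64h^4 + 64h^3 + 36h^2 + 6h - 3)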